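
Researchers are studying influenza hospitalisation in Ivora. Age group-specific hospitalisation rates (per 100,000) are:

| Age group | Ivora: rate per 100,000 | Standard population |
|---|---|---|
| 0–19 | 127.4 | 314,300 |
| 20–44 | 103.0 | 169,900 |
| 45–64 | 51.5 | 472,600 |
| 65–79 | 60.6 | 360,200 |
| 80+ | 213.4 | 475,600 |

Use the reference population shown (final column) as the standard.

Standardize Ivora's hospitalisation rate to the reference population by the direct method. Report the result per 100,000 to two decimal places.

Standard total = 1,792,600; weights = 0.1753, 0.0948, 0.2636, 0.2009, 0.2653.
Standardized rate: 0.1753×127.4 + 0.0948×103.0 + 0.2636×51.5 + 0.2009×60.6 + 0.2653×213.4 = 114.4715 per 100,000.

114.47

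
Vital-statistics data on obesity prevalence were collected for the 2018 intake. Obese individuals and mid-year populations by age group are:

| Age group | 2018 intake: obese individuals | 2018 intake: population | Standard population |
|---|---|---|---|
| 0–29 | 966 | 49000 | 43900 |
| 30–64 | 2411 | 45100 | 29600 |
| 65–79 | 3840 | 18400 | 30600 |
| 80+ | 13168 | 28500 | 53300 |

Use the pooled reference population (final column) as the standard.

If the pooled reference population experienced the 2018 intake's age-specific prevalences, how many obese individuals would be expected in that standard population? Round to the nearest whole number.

Age-specific rates per 1000 for the 2018 intake: 19.714, 53.459, 208.696, 462.035.
Expected obese individuals = Σ (standard pop × age-specific rate ÷ 1000)
= 43900×19.714/1000 + 29600×53.459/1000 + 30600×208.696/1000 + 53300×462.035/1000
= 865.46 + 1582.39 + 6386.09 + 24626.47 = 33460.40.

33460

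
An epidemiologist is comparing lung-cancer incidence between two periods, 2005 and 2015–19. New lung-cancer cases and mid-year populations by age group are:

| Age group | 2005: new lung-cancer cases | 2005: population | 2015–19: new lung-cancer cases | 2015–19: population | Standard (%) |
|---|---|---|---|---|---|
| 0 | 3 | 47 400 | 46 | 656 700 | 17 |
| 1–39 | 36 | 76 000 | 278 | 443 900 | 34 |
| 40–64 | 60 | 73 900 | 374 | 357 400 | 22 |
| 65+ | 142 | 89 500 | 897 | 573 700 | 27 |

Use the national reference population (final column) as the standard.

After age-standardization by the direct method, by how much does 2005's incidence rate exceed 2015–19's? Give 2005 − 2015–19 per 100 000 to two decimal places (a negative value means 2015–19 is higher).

Age-specific rates per 100 000 for 2005: 6.33, 47.37, 81.19, 158.66.
For 2015–19: 7.00, 62.63, 104.64, 156.35.
Standard weights: 0.17, 0.34, 0.22, 0.27.
2005: 0.1700×6.33 + 0.3400×47.37 + 0.2200×81.19 + 0.2700×158.66 = 77.8812 per 100 000.
2015–19: 0.1700×7.00 + 0.3400×62.63 + 0.2200×104.64 + 0.2700×156.35 = 87.7212 per 100 000.
Difference = 77.8812 − 87.7212 = -9.8400.

-9.84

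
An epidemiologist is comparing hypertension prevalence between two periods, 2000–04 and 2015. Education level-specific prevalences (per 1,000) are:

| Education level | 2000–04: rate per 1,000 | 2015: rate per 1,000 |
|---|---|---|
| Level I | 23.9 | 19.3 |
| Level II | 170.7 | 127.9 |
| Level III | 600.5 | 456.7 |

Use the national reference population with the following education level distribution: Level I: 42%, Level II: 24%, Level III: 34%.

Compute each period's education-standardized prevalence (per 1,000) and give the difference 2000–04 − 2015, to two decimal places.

Standard weights: 0.42, 0.24, 0.34.
2000–04: 0.4200×23.9 + 0.2400×170.7 + 0.3400×600.5 = 255.1760 per 1,000.
2015: 0.4200×19.3 + 0.2400×127.9 + 0.3400×456.7 = 194.0800 per 1,000.
Difference = 255.1760 − 194.0800 = 61.0960.

61.10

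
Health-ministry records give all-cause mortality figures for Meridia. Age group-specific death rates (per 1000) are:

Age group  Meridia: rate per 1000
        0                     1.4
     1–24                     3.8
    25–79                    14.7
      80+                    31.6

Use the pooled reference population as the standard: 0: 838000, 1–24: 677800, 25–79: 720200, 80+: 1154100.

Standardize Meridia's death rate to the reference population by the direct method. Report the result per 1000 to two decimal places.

Standard total = 3390100; weights = 0.2472, 0.1999, 0.2124, 0.3404.
Standardized rate: 0.2472×1.4 + 0.1999×3.8 + 0.2124×14.7 + 0.3404×31.6 = 14.9864 per 1000.

14.99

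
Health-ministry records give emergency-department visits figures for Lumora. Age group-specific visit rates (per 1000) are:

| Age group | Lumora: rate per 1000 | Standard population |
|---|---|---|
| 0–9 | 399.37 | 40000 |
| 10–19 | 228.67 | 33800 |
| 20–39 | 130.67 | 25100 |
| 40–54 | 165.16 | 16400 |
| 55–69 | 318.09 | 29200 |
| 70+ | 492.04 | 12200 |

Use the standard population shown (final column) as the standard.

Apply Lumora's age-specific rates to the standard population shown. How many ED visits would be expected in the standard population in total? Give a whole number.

Expected ED visits = Σ (standard pop × age-specific rate ÷ 1000)
= 40000×399.37/1000 + 33800×228.67/1000 + 25100×130.67/1000 + 16400×165.16/1000 + 29200×318.09/1000 + 12200×492.04/1000
= 15974.80 + 7729.05 + 3279.82 + 2708.62 + 9288.23 + 6002.89 = 44983.40.

44983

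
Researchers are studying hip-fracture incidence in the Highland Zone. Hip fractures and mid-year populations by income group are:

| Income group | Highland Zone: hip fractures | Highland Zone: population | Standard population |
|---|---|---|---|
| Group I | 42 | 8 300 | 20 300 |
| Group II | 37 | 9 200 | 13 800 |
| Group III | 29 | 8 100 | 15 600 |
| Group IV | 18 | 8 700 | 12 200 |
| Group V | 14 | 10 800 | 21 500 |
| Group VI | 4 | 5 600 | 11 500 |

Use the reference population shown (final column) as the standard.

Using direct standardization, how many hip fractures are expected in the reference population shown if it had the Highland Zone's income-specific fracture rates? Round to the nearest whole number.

275

Income-specific rates per 100 000 for the Highland Zone: 506.02, 402.17, 358.02, 206.90, 129.63, 71.43.
Expected hip fractures = Σ (standard pop × income-specific rate ÷ 100 000)
= 20 300×506.02/100 000 + 13 800×402.17/100 000 + 15 600×358.02/100 000 + 12 200×206.90/100 000 + 21 500×129.63/100 000 + 11 500×71.43/100 000
= 102.72 + 55.50 + 55.85 + 25.24 + 27.87 + 8.21 = 275.40.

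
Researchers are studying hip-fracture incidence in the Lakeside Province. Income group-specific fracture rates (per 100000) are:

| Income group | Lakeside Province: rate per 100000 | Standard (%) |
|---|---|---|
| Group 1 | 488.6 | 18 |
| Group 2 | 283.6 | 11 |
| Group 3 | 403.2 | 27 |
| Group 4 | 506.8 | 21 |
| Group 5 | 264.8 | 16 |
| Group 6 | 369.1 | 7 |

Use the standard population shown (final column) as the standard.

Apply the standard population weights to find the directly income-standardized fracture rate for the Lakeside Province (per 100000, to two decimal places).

Standard weights: 0.18, 0.11, 0.27, 0.21, 0.16, 0.07.
Standardized rate: 0.1800×488.6 + 0.1100×283.6 + 0.2700×403.2 + 0.2100×506.8 + 0.1600×264.8 + 0.0700×369.1 = 402.6410 per 100000.

402.64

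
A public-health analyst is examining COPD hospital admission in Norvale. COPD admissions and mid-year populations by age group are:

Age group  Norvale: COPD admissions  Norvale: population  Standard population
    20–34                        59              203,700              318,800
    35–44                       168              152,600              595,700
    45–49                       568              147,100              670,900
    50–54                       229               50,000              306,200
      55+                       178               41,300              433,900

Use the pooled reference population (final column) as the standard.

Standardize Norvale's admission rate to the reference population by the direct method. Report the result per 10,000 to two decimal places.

28.43

Age-specific rates per 10,000 for Norvale: 2.90, 11.01, 38.61, 45.80, 43.10.
Standard total = 2,325,500; weights = 0.1371, 0.2562, 0.2885, 0.1317, 0.1866.
Standardized rate: 0.1371×2.90 + 0.2562×11.01 + 0.2885×38.61 + 0.1317×45.80 + 0.1866×43.10 = 28.4291 per 10,000.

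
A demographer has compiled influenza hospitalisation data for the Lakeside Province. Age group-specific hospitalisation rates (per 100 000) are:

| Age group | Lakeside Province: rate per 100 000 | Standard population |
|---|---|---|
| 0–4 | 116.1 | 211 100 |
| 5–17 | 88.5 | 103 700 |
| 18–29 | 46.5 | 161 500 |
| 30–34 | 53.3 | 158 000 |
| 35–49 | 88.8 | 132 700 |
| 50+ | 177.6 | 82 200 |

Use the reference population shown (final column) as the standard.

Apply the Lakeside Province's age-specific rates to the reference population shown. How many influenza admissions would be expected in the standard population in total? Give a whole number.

Expected influenza admissions = Σ (standard pop × age-specific rate ÷ 100 000)
= 211 100×116.1/100 000 + 103 700×88.5/100 000 + 161 500×46.5/100 000 + 158 000×53.3/100 000 + 132 700×88.8/100 000 + 82 200×177.6/100 000
= 245.09 + 91.77 + 75.10 + 84.21 + 117.84 + 145.99 = 760.00.

760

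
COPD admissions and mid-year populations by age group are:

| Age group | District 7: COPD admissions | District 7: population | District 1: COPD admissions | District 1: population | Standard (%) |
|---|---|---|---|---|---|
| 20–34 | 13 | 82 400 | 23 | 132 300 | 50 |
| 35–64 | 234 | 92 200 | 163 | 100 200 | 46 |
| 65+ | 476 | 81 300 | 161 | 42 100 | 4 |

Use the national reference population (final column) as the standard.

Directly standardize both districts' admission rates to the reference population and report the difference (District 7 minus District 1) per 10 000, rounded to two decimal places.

4.92

Age-specific rates per 10 000 for District 7: 1.58, 25.38, 58.55.
For District 1: 1.74, 16.27, 38.24.
Standard weights: 0.50, 0.46, 0.04.
District 7: 0.5000×1.58 + 0.4600×25.38 + 0.0400×58.55 = 14.8054 per 10 000.
District 1: 0.5000×1.74 + 0.4600×16.27 + 0.0400×38.24 = 9.8820 per 10 000.
Difference = 14.8054 − 9.8820 = 4.9234.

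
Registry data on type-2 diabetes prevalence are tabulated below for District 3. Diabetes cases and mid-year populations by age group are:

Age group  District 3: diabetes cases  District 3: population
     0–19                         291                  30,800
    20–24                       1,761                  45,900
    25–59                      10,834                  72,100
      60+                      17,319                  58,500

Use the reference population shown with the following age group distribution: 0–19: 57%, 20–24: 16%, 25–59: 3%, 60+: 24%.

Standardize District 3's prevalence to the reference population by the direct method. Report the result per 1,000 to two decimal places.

Age-specific rates per 1,000 for District 3: 9.448, 38.366, 150.264, 296.051.
Standard weights: 0.57, 0.16, 0.03, 0.24.
Standardized rate: 0.5700×9.448 + 0.1600×38.366 + 0.0300×150.264 + 0.2400×296.051 = 87.0842 per 1,000.

87.08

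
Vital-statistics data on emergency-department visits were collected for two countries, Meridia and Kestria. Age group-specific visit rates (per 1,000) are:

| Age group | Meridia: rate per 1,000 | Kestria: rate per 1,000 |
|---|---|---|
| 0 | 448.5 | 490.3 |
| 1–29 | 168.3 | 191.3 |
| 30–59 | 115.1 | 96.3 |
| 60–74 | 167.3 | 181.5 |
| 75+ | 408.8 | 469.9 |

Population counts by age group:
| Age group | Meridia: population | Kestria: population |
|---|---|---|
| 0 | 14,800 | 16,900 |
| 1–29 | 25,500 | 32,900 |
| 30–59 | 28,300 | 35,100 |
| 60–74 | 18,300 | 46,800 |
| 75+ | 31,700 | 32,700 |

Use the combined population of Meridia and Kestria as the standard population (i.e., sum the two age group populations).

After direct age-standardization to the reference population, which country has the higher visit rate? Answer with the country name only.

Kestria

Combined standard total = 283,000; weights = 0.1120, 0.2064, 0.2240, 0.2300, 0.2276.
Meridia: 0.1120×448.5 + 0.2064×168.3 + 0.2240×115.1 + 0.2300×167.3 + 0.2276×408.8 = 242.2666 per 1,000.
Kestria: 0.1120×490.3 + 0.2064×191.3 + 0.2240×96.3 + 0.2300×181.5 + 0.2276×469.9 = 264.6539 per 1,000.
The crude rates (254.70 vs 254.38) would put Meridia higher, but that reflects its age composition; once standardized to a common age structure, Kestria has the higher underlying rate.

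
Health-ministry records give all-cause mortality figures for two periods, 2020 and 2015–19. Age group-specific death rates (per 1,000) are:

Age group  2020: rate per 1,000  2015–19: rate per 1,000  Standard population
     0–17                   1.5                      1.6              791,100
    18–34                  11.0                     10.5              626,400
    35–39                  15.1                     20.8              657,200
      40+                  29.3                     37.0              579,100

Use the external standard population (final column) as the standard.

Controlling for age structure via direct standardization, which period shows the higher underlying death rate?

Standard total = 2,653,800; weights = 0.2981, 0.2360, 0.2476, 0.2182.
2020: 0.2981×1.5 + 0.2360×11.0 + 0.2476×15.1 + 0.2182×29.3 = 13.1767 per 1,000.
2015–19: 0.2981×1.6 + 0.2360×10.5 + 0.2476×20.8 + 0.2182×37.0 = 16.1804 per 1,000.

2015–19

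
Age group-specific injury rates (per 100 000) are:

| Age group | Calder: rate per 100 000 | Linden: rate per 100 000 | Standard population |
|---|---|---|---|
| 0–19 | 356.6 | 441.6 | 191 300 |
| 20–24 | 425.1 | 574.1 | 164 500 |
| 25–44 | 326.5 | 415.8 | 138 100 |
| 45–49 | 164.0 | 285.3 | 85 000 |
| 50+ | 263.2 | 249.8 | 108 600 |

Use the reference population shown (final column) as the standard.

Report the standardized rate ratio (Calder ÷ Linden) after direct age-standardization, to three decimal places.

Standard total = 687 500; weights = 0.2783, 0.2393, 0.2009, 0.1236, 0.1580.
Calder: 0.2783×356.6 + 0.2393×425.1 + 0.2009×326.5 + 0.1236×164.0 + 0.1580×263.2 = 328.3777 per 100 000.
Linden: 0.2783×441.6 + 0.2393×574.1 + 0.2009×415.8 + 0.1236×285.3 + 0.1580×249.8 = 418.4993 per 100 000.
Ratio = 328.3777 ÷ 418.4993 = 0.78466.

0.785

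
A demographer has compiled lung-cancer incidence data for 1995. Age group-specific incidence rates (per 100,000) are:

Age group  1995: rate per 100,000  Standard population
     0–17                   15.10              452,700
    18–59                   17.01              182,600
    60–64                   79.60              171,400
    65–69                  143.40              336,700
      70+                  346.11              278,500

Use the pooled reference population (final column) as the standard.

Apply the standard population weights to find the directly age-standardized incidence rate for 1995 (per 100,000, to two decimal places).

118.33

Standard total = 1,421,900; weights = 0.3184, 0.1284, 0.1205, 0.2368, 0.1959.
Standardized rate: 0.3184×15.10 + 0.1284×17.01 + 0.1205×79.60 + 0.2368×143.40 + 0.1959×346.11 = 118.3344 per 100,000.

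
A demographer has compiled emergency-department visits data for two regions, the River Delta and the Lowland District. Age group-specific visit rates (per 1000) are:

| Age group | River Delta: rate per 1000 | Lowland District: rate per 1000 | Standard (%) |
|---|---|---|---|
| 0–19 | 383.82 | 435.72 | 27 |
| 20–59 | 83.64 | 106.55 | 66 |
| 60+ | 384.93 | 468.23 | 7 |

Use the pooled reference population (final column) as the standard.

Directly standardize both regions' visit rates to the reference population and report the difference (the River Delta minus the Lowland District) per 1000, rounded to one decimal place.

Standard weights: 0.27, 0.66, 0.07.
The River Delta: 0.2700×383.82 + 0.6600×83.64 + 0.0700×384.93 = 185.7789 per 1000.
The Lowland District: 0.2700×435.72 + 0.6600×106.55 + 0.0700×468.23 = 220.7435 per 1000.
Difference = 185.7789 − 220.7435 = -34.9646.

-35.0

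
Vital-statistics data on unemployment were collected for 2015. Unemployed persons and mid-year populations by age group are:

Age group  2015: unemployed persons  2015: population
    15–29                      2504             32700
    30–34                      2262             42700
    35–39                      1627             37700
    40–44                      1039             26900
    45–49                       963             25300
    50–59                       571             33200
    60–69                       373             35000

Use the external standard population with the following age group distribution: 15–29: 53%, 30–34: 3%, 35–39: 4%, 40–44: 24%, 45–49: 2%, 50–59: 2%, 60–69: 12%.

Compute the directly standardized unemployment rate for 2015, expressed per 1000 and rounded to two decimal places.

55.55

Age-specific rates per 1000 for 2015: 76.575, 52.974, 43.156, 38.625, 38.063, 17.199, 10.657.
Standard weights: 0.53, 0.03, 0.04, 0.24, 0.02, 0.02, 0.12.
Standardized rate: 0.5300×76.575 + 0.0300×52.974 + 0.0400×43.156 + 0.2400×38.625 + 0.0200×38.063 + 0.0200×17.199 + 0.1200×10.657 = 55.5542 per 1000.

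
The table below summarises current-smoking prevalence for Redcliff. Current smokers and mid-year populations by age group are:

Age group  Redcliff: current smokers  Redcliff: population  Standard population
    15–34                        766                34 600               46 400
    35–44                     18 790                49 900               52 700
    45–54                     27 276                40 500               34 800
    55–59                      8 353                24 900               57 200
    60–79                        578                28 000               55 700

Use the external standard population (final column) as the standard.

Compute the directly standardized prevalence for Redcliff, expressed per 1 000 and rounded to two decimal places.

261.94

Age-specific rates per 1 000 for Redcliff: 22.139, 376.553, 673.481, 335.462, 20.643.
Standard total = 246 800; weights = 0.1880, 0.2135, 0.1410, 0.2318, 0.2257.
Standardized rate: 0.1880×22.139 + 0.2135×376.553 + 0.1410×673.481 + 0.2318×335.462 + 0.2257×20.643 = 261.9407 per 1 000.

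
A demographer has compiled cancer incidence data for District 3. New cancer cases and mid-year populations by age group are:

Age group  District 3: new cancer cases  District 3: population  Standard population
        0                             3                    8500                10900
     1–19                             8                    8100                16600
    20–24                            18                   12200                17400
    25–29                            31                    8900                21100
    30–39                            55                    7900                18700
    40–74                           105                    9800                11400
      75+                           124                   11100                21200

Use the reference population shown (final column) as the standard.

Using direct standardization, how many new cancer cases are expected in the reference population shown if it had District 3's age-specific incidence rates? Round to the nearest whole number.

609

Age-specific rates per 100000 for District 3: 35.29, 98.77, 147.54, 348.31, 696.20, 1071.43, 1117.12.
Expected new cancer cases = Σ (standard pop × age-specific rate ÷ 100000)
= 10900×35.29/100000 + 16600×98.77/100000 + 17400×147.54/100000 + 21100×348.31/100000 + 18700×696.20/100000 + 11400×1071.43/100000 + 21200×1117.12/100000
= 3.85 + 16.40 + 25.67 + 73.49 + 130.19 + 122.14 + 236.83 = 608.57.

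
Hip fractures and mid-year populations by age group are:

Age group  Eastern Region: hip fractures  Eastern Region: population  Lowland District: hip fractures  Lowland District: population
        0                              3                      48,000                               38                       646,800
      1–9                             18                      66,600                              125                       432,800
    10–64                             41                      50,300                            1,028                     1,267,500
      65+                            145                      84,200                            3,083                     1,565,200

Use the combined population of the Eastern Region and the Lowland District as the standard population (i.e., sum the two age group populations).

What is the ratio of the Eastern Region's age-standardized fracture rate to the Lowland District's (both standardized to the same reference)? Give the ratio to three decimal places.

Age-specific rates per 100,000 for the Eastern Region: 6.25, 27.03, 81.51, 172.21.
For the Lowland District: 5.88, 28.88, 81.10, 196.97.
Combined standard total = 4,161,400; weights = 0.1670, 0.1200, 0.3167, 0.3964.
The Eastern Region: 0.1670×6.25 + 0.1200×27.03 + 0.3167×81.51 + 0.3964×172.21 = 98.3555 per 100,000.
The Lowland District: 0.1670×5.88 + 0.1200×28.88 + 0.3167×81.10 + 0.3964×196.97 = 108.2016 per 100,000.
Ratio = 98.3555 ÷ 108.2016 = 0.90900.

0.909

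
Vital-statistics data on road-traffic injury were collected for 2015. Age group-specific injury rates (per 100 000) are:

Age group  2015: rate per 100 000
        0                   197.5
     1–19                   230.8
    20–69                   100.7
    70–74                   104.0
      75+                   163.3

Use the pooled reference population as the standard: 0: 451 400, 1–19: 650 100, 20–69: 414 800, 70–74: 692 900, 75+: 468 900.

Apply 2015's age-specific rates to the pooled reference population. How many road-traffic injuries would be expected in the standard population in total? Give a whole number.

4296

Expected road-traffic injuries = Σ (standard pop × age-specific rate ÷ 100 000)
= 451 400×197.5/100 000 + 650 100×230.8/100 000 + 414 800×100.7/100 000 + 692 900×104.0/100 000 + 468 900×163.3/100 000
= 891.51 + 1500.43 + 417.70 + 720.62 + 765.71 = 4295.98.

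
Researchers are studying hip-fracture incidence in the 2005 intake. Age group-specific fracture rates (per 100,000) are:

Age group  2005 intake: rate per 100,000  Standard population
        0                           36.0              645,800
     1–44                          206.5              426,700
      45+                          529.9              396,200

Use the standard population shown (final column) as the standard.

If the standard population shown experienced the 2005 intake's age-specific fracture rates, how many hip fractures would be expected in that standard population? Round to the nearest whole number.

Expected hip fractures = Σ (standard pop × age-specific rate ÷ 100,000)
= 645,800×36.0/100,000 + 426,700×206.5/100,000 + 396,200×529.9/100,000
= 232.49 + 881.14 + 2099.46 = 3213.09.

3213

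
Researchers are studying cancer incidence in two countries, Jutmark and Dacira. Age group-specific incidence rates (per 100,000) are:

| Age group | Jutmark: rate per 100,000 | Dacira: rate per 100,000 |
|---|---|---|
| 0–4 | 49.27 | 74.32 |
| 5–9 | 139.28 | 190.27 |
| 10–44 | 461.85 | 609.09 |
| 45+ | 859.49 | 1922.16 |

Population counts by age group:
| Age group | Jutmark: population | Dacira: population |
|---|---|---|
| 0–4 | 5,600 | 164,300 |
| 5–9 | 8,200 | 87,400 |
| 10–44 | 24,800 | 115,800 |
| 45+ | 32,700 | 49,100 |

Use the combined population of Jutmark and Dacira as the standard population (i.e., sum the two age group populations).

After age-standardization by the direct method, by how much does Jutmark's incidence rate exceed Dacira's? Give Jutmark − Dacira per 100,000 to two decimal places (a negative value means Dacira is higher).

Combined standard total = 487,900; weights = 0.3482, 0.1959, 0.2882, 0.1677.
Jutmark: 0.3482×49.27 + 0.1959×139.28 + 0.2882×461.85 + 0.1677×859.49 = 321.6408 per 100,000.
Dacira: 0.3482×74.32 + 0.1959×190.27 + 0.2882×609.09 + 0.1677×1922.16 = 560.9500 per 100,000.
Difference = 321.6408 − 560.9500 = -239.3093.

-239.31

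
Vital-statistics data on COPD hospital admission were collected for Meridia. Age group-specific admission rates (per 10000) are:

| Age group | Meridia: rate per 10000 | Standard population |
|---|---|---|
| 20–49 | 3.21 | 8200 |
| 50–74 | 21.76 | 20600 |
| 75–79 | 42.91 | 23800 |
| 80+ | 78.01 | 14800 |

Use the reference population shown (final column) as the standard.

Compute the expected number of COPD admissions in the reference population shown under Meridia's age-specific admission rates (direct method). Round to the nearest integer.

265

Expected COPD admissions = Σ (standard pop × age-specific rate ÷ 10000)
= 8200×3.21/10000 + 20600×21.76/10000 + 23800×42.91/10000 + 14800×78.01/10000
= 2.63 + 44.83 + 102.13 + 115.45 = 265.04.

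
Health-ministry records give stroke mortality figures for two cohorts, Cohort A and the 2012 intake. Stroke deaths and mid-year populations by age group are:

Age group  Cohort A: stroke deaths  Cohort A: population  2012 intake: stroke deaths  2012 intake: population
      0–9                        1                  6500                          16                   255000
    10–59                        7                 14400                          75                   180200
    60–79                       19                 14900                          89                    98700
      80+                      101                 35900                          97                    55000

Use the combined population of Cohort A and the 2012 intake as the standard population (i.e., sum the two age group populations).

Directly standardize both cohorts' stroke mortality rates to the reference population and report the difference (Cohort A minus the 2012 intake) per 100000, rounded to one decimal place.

Age-specific rates per 100000 for Cohort A: 15.38, 48.61, 127.52, 281.34.
For the 2012 intake: 6.27, 41.62, 90.17, 176.36.
Combined standard total = 660600; weights = 0.3959, 0.2946, 0.1720, 0.1376.
Cohort A: 0.3959×15.38 + 0.2946×48.61 + 0.1720×127.52 + 0.1376×281.34 = 81.0509 per 100000.
The 2012 intake: 0.3959×6.27 + 0.2946×41.62 + 0.1720×90.17 + 0.1376×176.36 = 54.5188 per 100000.
Difference = 81.0509 − 54.5188 = 26.5321.

26.5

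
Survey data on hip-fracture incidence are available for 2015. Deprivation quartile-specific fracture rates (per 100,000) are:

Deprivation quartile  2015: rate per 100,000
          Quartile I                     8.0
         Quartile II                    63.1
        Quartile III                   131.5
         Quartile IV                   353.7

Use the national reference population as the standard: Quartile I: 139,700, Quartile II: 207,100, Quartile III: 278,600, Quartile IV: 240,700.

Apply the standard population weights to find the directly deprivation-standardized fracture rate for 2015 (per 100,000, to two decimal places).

156.98

Standard total = 866,100; weights = 0.1613, 0.2391, 0.3217, 0.2779.
Standardized rate: 0.1613×8.0 + 0.2391×63.1 + 0.3217×131.5 + 0.2779×353.7 = 156.9762 per 100,000.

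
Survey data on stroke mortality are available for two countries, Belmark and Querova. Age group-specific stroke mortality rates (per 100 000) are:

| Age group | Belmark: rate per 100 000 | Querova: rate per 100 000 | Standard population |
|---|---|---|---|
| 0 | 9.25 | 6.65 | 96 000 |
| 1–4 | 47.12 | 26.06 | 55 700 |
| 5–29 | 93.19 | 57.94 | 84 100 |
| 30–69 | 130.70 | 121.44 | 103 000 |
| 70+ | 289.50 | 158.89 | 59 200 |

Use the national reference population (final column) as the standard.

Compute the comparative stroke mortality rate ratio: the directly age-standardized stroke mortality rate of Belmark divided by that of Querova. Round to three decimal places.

1.453

Standard total = 398 000; weights = 0.2412, 0.1399, 0.2113, 0.2588, 0.1487.
Belmark: 0.2412×9.25 + 0.1399×47.12 + 0.2113×93.19 + 0.2588×130.70 + 0.1487×289.50 = 105.4029 per 100 000.
Querova: 0.2412×6.65 + 0.1399×26.06 + 0.2113×57.94 + 0.2588×121.44 + 0.1487×158.89 = 72.5560 per 100 000.
Ratio = 105.4029 ÷ 72.5560 = 1.45271.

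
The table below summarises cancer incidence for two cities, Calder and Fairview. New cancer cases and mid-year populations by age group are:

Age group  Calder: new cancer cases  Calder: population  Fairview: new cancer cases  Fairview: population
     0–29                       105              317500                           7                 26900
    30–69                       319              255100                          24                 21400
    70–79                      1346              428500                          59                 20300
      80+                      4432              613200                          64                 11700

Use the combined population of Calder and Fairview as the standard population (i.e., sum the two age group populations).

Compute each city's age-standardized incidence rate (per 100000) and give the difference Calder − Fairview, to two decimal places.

Age-specific rates per 100000 for Calder: 33.07, 125.05, 314.12, 722.77.
For Fairview: 26.02, 112.15, 290.64, 547.01.
Combined standard total = 1694600; weights = 0.2032, 0.1632, 0.2648, 0.3688.
Calder: 0.2032×33.07 + 0.1632×125.05 + 0.2648×314.12 + 0.3688×722.77 = 376.8433 per 100000.
Fairview: 0.2032×26.02 + 0.1632×112.15 + 0.2648×290.64 + 0.3688×547.01 = 302.2757 per 100000.
Difference = 376.8433 − 302.2757 = 74.5675.

74.57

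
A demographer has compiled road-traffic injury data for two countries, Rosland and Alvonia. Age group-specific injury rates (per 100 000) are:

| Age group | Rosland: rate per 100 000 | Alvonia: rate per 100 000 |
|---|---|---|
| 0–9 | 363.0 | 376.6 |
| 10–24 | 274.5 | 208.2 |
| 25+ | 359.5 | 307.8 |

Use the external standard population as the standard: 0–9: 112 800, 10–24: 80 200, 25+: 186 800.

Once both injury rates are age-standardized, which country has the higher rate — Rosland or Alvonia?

Standard total = 379 800; weights = 0.2970, 0.2112, 0.4918.
Rosland: 0.2970×363.0 + 0.2112×274.5 + 0.4918×359.5 = 342.5906 per 100 000.
Alvonia: 0.2970×376.6 + 0.2112×208.2 + 0.4918×307.8 = 307.2016 per 100 000.

Rosland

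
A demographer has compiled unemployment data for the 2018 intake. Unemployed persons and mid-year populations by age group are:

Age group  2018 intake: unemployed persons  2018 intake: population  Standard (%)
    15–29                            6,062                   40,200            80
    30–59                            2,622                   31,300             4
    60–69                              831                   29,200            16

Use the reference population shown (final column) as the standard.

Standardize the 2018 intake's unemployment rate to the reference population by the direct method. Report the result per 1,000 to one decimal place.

128.5

Age-specific rates per 1,000 for the 2018 intake: 150.796, 83.770, 28.459.
Standard weights: 0.80, 0.04, 0.16.
Standardized rate: 0.8000×150.796 + 0.0400×83.770 + 0.1600×28.459 = 128.5410 per 1,000.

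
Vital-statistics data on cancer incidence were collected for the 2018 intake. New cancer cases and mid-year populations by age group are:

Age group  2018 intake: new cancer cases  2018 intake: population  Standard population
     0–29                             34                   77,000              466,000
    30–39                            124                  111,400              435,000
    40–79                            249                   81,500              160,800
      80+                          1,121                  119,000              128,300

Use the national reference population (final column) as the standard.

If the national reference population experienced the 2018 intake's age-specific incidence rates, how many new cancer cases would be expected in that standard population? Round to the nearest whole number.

2390

Age-specific rates per 100,000 for the 2018 intake: 44.16, 111.31, 305.52, 942.02.
Expected new cancer cases = Σ (standard pop × age-specific rate ÷ 100,000)
= 466,000×44.16/100,000 + 435,000×111.31/100,000 + 160,800×305.52/100,000 + 128,300×942.02/100,000
= 205.77 + 484.20 + 491.28 + 1208.61 = 2389.85.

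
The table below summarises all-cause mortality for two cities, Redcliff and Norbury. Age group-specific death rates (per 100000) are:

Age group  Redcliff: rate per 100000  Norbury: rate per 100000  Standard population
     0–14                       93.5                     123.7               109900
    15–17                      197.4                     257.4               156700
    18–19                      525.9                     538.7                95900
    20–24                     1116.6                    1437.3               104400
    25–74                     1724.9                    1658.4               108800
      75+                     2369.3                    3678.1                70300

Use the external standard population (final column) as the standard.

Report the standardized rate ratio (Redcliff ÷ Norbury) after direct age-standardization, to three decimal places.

Standard total = 646000; weights = 0.1701, 0.2426, 0.1485, 0.1616, 0.1684, 0.1088.
Redcliff: 0.1701×93.5 + 0.2426×197.4 + 0.1485×525.9 + 0.1616×1116.6 + 0.1684×1724.9 + 0.1088×2369.3 = 870.6594 per 100000.
Norbury: 0.1701×123.7 + 0.2426×257.4 + 0.1485×538.7 + 0.1616×1437.3 + 0.1684×1658.4 + 0.1088×3678.1 = 1075.3081 per 100000.
Ratio = 870.6594 ÷ 1075.3081 = 0.80968.

0.810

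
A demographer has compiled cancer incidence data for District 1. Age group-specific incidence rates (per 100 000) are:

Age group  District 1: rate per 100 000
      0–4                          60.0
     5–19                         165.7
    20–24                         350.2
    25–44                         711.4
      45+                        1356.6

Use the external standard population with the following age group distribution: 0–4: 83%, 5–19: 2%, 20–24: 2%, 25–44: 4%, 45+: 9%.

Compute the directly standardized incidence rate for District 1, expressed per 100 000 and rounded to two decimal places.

Standard weights: 0.83, 0.02, 0.02, 0.04, 0.09.
Standardized rate: 0.8300×60.0 + 0.0200×165.7 + 0.0200×350.2 + 0.0400×711.4 + 0.0900×1356.6 = 210.6680 per 100 000.

210.67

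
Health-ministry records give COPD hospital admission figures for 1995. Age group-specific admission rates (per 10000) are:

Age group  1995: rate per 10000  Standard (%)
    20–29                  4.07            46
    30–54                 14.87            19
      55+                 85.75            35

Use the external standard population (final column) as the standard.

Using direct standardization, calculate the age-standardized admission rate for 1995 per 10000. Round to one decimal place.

34.7

Standard weights: 0.46, 0.19, 0.35.
Standardized rate: 0.4600×4.07 + 0.1900×14.87 + 0.3500×85.75 = 34.7100 per 10000.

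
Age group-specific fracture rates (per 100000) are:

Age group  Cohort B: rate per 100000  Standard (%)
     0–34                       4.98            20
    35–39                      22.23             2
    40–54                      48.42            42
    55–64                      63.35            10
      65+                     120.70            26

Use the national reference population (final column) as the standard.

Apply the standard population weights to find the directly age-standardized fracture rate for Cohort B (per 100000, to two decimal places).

59.49

Standard weights: 0.20, 0.02, 0.42, 0.10, 0.26.
Standardized rate: 0.2000×4.98 + 0.0200×22.23 + 0.4200×48.42 + 0.1000×63.35 + 0.2600×120.70 = 59.4940 per 100000.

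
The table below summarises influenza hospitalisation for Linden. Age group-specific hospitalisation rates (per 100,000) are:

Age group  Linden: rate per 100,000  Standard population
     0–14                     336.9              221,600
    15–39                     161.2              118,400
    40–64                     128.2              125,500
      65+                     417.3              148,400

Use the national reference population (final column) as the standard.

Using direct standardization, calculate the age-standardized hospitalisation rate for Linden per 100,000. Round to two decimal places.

Standard total = 613,900; weights = 0.3610, 0.1929, 0.2044, 0.2417.
Standardized rate: 0.3610×336.9 + 0.1929×161.2 + 0.2044×128.2 + 0.2417×417.3 = 279.7842 per 100,000.

279.78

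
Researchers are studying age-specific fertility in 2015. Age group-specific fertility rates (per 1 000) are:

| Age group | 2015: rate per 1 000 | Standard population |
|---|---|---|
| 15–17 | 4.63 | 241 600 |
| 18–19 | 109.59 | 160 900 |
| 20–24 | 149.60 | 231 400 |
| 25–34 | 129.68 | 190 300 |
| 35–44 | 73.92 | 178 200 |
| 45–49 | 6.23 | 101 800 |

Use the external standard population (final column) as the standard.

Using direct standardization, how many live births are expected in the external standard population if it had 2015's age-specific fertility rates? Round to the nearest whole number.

91854

Expected live births = Σ (standard pop × age-specific rate ÷ 1 000)
= 241 600×4.63/1 000 + 160 900×109.59/1 000 + 231 400×149.60/1 000 + 190 300×129.68/1 000 + 178 200×73.92/1 000 + 101 800×6.23/1 000
= 1118.61 + 17633.03 + 34617.44 + 24678.10 + 13172.54 + 634.21 = 91853.94.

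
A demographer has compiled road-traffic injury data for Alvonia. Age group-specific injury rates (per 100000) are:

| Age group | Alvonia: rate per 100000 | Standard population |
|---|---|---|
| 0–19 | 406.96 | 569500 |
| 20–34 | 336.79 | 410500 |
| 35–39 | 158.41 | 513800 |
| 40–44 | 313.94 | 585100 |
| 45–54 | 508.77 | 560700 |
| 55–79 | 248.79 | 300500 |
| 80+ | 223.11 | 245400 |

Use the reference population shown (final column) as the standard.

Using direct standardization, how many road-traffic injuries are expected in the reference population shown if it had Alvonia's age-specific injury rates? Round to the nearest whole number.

Expected road-traffic injuries = Σ (standard pop × age-specific rate ÷ 100000)
= 569500×406.96/100000 + 410500×336.79/100000 + 513800×158.41/100000 + 585100×313.94/100000 + 560700×508.77/100000 + 300500×248.79/100000 + 245400×223.11/100000
= 2317.64 + 1382.52 + 813.91 + 1836.86 + 2852.67 + 747.61 + 547.51 = 10498.73.

10499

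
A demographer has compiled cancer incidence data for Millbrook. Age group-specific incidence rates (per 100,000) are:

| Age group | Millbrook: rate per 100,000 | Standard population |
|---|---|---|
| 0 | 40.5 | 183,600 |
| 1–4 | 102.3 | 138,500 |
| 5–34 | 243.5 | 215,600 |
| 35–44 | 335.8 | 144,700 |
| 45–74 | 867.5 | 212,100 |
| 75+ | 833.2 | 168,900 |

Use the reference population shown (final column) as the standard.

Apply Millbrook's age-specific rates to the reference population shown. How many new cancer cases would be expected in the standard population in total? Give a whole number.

Expected new cancer cases = Σ (standard pop × age-specific rate ÷ 100,000)
= 183,600×40.5/100,000 + 138,500×102.3/100,000 + 215,600×243.5/100,000 + 144,700×335.8/100,000 + 212,100×867.5/100,000 + 168,900×833.2/100,000
= 74.36 + 141.69 + 524.99 + 485.90 + 1839.97 + 1407.27 = 4474.17.

4474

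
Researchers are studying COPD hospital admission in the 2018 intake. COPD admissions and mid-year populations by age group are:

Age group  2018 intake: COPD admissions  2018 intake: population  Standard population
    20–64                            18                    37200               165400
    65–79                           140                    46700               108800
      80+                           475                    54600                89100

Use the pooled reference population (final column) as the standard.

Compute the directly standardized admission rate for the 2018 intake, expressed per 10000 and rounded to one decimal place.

32.5

Age-specific rates per 10000 for the 2018 intake: 4.84, 29.98, 87.00.
Standard total = 363300; weights = 0.4553, 0.2995, 0.2453.
Standardized rate: 0.4553×4.84 + 0.2995×29.98 + 0.2453×87.00 = 32.5168 per 10000.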